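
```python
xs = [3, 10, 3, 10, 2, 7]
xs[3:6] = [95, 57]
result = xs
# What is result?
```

xs starts as [3, 10, 3, 10, 2, 7] (length 6). The slice xs[3:6] covers indices [3, 4, 5] with values [10, 2, 7]. Replacing that slice with [95, 57] (different length) produces [3, 10, 3, 95, 57].

[3, 10, 3, 95, 57]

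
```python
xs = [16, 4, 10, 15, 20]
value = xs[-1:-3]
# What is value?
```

xs has length 5. The slice xs[-1:-3] resolves to an empty index range, so the result is [].

[]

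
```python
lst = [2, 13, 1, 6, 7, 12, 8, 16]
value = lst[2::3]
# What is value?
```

lst has length 8. The slice lst[2::3] selects indices [2, 5] (2->1, 5->12), giving [1, 12].

[1, 12]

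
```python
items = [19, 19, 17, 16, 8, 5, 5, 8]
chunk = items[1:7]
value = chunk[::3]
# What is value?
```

items has length 8. The slice items[1:7] selects indices [1, 2, 3, 4, 5, 6] (1->19, 2->17, 3->16, 4->8, 5->5, 6->5), giving [19, 17, 16, 8, 5, 5]. So chunk = [19, 17, 16, 8, 5, 5]. chunk has length 6. The slice chunk[::3] selects indices [0, 3] (0->19, 3->8), giving [19, 8].

[19, 8]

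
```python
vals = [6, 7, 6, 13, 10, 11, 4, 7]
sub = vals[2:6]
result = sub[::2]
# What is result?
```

vals has length 8. The slice vals[2:6] selects indices [2, 3, 4, 5] (2->6, 3->13, 4->10, 5->11), giving [6, 13, 10, 11]. So sub = [6, 13, 10, 11]. sub has length 4. The slice sub[::2] selects indices [0, 2] (0->6, 2->10), giving [6, 10].

[6, 10]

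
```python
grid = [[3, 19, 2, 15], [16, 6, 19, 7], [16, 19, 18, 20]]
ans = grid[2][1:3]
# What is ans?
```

grid[2] = [16, 19, 18, 20]. grid[2] has length 4. The slice grid[2][1:3] selects indices [1, 2] (1->19, 2->18), giving [19, 18].

[19, 18]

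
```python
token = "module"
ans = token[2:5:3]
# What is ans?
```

token has length 6. The slice token[2:5:3] selects indices [2] (2->'d'), giving 'd'.

'd'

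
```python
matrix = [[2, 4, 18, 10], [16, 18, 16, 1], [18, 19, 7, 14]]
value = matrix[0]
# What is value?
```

matrix has 3 rows. Row 0 is [2, 4, 18, 10].

[2, 4, 18, 10]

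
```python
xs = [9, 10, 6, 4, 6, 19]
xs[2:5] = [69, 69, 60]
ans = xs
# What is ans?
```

xs starts as [9, 10, 6, 4, 6, 19] (length 6). The slice xs[2:5] covers indices [2, 3, 4] with values [6, 4, 6]. Replacing that slice with [69, 69, 60] (same length) produces [9, 10, 69, 69, 60, 19].

[9, 10, 69, 69, 60, 19]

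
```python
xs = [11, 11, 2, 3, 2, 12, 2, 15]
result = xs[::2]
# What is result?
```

xs has length 8. The slice xs[::2] selects indices [0, 2, 4, 6] (0->11, 2->2, 4->2, 6->2), giving [11, 2, 2, 2].

[11, 2, 2, 2]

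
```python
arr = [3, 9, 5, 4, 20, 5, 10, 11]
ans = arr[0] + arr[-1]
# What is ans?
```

arr has length 8. arr[0] = 3.
arr has length 8. Negative index -1 maps to positive index 8 + (-1) = 7. arr[7] = 11.
Sum: 3 + 11 = 14.

14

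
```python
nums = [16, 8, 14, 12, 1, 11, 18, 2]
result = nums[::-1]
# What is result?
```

nums has length 8. The slice nums[::-1] selects indices [7, 6, 5, 4, 3, 2, 1, 0] (7->2, 6->18, 5->11, 4->1, 3->12, 2->14, 1->8, 0->16), giving [2, 18, 11, 1, 12, 14, 8, 16].

[2, 18, 11, 1, 12, 14, 8, 16]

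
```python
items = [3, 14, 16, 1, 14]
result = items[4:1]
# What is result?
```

items has length 5. The slice items[4:1] resolves to an empty index range, so the result is [].

[]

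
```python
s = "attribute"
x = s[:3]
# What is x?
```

s has length 9. The slice s[:3] selects indices [0, 1, 2] (0->'a', 1->'t', 2->'t'), giving 'att'.

'att'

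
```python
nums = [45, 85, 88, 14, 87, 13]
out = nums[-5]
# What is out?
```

nums has length 6. Negative index -5 maps to positive index 6 + (-5) = 1. nums[1] = 85.

85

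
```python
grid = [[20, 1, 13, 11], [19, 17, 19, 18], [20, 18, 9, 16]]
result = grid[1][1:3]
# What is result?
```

grid[1] = [19, 17, 19, 18]. grid[1] has length 4. The slice grid[1][1:3] selects indices [1, 2] (1->17, 2->19), giving [17, 19].

[17, 19]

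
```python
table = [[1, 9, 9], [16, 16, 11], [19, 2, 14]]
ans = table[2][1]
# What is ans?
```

table[2] = [19, 2, 14]. Taking column 1 of that row yields 2.

2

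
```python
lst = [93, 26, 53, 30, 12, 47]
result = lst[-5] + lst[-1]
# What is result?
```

lst has length 6. Negative index -5 maps to positive index 6 + (-5) = 1. lst[1] = 26.
lst has length 6. Negative index -1 maps to positive index 6 + (-1) = 5. lst[5] = 47.
Sum: 26 + 47 = 73.

73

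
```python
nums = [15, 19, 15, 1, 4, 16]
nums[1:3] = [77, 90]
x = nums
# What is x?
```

nums starts as [15, 19, 15, 1, 4, 16] (length 6). The slice nums[1:3] covers indices [1, 2] with values [19, 15]. Replacing that slice with [77, 90] (same length) produces [15, 77, 90, 1, 4, 16].

[15, 77, 90, 1, 4, 16]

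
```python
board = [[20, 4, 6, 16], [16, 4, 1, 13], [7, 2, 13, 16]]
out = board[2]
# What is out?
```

board has 3 rows. Row 2 is [7, 2, 13, 16].

[7, 2, 13, 16]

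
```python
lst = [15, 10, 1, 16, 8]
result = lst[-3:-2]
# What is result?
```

lst has length 5. The slice lst[-3:-2] selects indices [2] (2->1), giving [1].

[1]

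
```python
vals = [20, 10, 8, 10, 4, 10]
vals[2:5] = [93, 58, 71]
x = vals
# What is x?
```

vals starts as [20, 10, 8, 10, 4, 10] (length 6). The slice vals[2:5] covers indices [2, 3, 4] with values [8, 10, 4]. Replacing that slice with [93, 58, 71] (same length) produces [20, 10, 93, 58, 71, 10].

[20, 10, 93, 58, 71, 10]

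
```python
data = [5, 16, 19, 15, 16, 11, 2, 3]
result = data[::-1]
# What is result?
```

data has length 8. The slice data[::-1] selects indices [7, 6, 5, 4, 3, 2, 1, 0] (7->3, 6->2, 5->11, 4->16, 3->15, 2->19, 1->16, 0->5), giving [3, 2, 11, 16, 15, 19, 16, 5].

[3, 2, 11, 16, 15, 19, 16, 5]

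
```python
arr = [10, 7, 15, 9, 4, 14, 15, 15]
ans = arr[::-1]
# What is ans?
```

arr has length 8. The slice arr[::-1] selects indices [7, 6, 5, 4, 3, 2, 1, 0] (7->15, 6->15, 5->14, 4->4, 3->9, 2->15, 1->7, 0->10), giving [15, 15, 14, 4, 9, 15, 7, 10].

[15, 15, 14, 4, 9, 15, 7, 10]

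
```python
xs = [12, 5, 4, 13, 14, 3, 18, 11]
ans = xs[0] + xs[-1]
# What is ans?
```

xs has length 8. xs[0] = 12.
xs has length 8. Negative index -1 maps to positive index 8 + (-1) = 7. xs[7] = 11.
Sum: 12 + 11 = 23.

23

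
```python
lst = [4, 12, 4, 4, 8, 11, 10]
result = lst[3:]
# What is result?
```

lst has length 7. The slice lst[3:] selects indices [3, 4, 5, 6] (3->4, 4->8, 5->11, 6->10), giving [4, 8, 11, 10].

[4, 8, 11, 10]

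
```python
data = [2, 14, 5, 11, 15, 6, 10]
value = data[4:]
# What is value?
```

data has length 7. The slice data[4:] selects indices [4, 5, 6] (4->15, 5->6, 6->10), giving [15, 6, 10].

[15, 6, 10]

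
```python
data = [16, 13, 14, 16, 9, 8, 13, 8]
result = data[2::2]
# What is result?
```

data has length 8. The slice data[2::2] selects indices [2, 4, 6] (2->14, 4->9, 6->13), giving [14, 9, 13].

[14, 9, 13]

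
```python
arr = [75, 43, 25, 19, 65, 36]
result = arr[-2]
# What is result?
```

arr has length 6. Negative index -2 maps to positive index 6 + (-2) = 4. arr[4] = 65.

65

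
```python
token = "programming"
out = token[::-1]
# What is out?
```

token has length 11. The slice token[::-1] selects indices [10, 9, 8, 7, 6, 5, 4, 3, 2, 1, 0] (10->'g', 9->'n', 8->'i', 7->'m', 6->'m', 5->'a', 4->'r', 3->'g', 2->'o', 1->'r', 0->'p'), giving 'gnimmargorp'.

'gnimmargorp'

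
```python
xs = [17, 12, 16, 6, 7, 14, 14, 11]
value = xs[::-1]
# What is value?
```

xs has length 8. The slice xs[::-1] selects indices [7, 6, 5, 4, 3, 2, 1, 0] (7->11, 6->14, 5->14, 4->7, 3->6, 2->16, 1->12, 0->17), giving [11, 14, 14, 7, 6, 16, 12, 17].

[11, 14, 14, 7, 6, 16, 12, 17]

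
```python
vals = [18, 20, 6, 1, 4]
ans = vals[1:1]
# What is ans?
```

vals has length 5. The slice vals[1:1] resolves to an empty index range, so the result is [].

[]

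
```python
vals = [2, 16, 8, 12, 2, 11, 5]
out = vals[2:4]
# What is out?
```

vals has length 7. The slice vals[2:4] selects indices [2, 3] (2->8, 3->12), giving [8, 12].

[8, 12]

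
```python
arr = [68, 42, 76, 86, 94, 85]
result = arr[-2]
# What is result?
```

arr has length 6. Negative index -2 maps to positive index 6 + (-2) = 4. arr[4] = 94.

94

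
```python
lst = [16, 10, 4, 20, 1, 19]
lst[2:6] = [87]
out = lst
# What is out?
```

lst starts as [16, 10, 4, 20, 1, 19] (length 6). The slice lst[2:6] covers indices [2, 3, 4, 5] with values [4, 20, 1, 19]. Replacing that slice with [87] (different length) produces [16, 10, 87].

[16, 10, 87]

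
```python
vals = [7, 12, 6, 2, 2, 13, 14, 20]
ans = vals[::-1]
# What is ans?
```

vals has length 8. The slice vals[::-1] selects indices [7, 6, 5, 4, 3, 2, 1, 0] (7->20, 6->14, 5->13, 4->2, 3->2, 2->6, 1->12, 0->7), giving [20, 14, 13, 2, 2, 6, 12, 7].

[20, 14, 13, 2, 2, 6, 12, 7]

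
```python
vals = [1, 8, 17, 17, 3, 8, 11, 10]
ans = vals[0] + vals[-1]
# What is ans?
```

vals has length 8. vals[0] = 1.
vals has length 8. Negative index -1 maps to positive index 8 + (-1) = 7. vals[7] = 10.
Sum: 1 + 10 = 11.

11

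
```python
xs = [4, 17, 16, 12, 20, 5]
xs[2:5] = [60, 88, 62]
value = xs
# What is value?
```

xs starts as [4, 17, 16, 12, 20, 5] (length 6). The slice xs[2:5] covers indices [2, 3, 4] with values [16, 12, 20]. Replacing that slice with [60, 88, 62] (same length) produces [4, 17, 60, 88, 62, 5].

[4, 17, 60, 88, 62, 5]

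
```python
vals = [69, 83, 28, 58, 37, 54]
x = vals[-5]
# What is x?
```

vals has length 6. Negative index -5 maps to positive index 6 + (-5) = 1. vals[1] = 83.

83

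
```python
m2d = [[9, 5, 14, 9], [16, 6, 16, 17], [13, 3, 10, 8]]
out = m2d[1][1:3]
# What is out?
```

m2d[1] = [16, 6, 16, 17]. m2d[1] has length 4. The slice m2d[1][1:3] selects indices [1, 2] (1->6, 2->16), giving [6, 16].

[6, 16]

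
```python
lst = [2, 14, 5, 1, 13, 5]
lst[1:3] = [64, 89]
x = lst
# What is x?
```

lst starts as [2, 14, 5, 1, 13, 5] (length 6). The slice lst[1:3] covers indices [1, 2] with values [14, 5]. Replacing that slice with [64, 89] (same length) produces [2, 64, 89, 1, 13, 5].

[2, 64, 89, 1, 13, 5]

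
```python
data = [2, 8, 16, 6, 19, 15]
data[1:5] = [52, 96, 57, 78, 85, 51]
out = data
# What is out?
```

data starts as [2, 8, 16, 6, 19, 15] (length 6). The slice data[1:5] covers indices [1, 2, 3, 4] with values [8, 16, 6, 19]. Replacing that slice with [52, 96, 57, 78, 85, 51] (different length) produces [2, 52, 96, 57, 78, 85, 51, 15].

[2, 52, 96, 57, 78, 85, 51, 15]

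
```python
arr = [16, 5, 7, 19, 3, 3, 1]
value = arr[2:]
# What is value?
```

arr has length 7. The slice arr[2:] selects indices [2, 3, 4, 5, 6] (2->7, 3->19, 4->3, 5->3, 6->1), giving [7, 19, 3, 3, 1].

[7, 19, 3, 3, 1]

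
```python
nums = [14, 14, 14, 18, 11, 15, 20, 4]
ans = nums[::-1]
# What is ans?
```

nums has length 8. The slice nums[::-1] selects indices [7, 6, 5, 4, 3, 2, 1, 0] (7->4, 6->20, 5->15, 4->11, 3->18, 2->14, 1->14, 0->14), giving [4, 20, 15, 11, 18, 14, 14, 14].

[4, 20, 15, 11, 18, 14, 14, 14]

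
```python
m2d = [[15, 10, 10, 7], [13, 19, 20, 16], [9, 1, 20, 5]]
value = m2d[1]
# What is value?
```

m2d has 3 rows. Row 1 is [13, 19, 20, 16].

[13, 19, 20, 16]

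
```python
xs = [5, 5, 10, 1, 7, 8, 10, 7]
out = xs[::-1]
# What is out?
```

xs has length 8. The slice xs[::-1] selects indices [7, 6, 5, 4, 3, 2, 1, 0] (7->7, 6->10, 5->8, 4->7, 3->1, 2->10, 1->5, 0->5), giving [7, 10, 8, 7, 1, 10, 5, 5].

[7, 10, 8, 7, 1, 10, 5, 5]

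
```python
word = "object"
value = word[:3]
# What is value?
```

word has length 6. The slice word[:3] selects indices [0, 1, 2] (0->'o', 1->'b', 2->'j'), giving 'obj'.

'obj'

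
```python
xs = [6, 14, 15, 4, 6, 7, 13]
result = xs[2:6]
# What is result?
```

xs has length 7. The slice xs[2:6] selects indices [2, 3, 4, 5] (2->15, 3->4, 4->6, 5->7), giving [15, 4, 6, 7].

[15, 4, 6, 7]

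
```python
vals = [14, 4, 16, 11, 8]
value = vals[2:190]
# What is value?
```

vals has length 5. The slice vals[2:190] selects indices [2, 3, 4] (2->16, 3->11, 4->8), giving [16, 11, 8].

[16, 11, 8]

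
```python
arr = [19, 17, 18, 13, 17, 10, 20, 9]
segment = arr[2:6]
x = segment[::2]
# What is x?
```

arr has length 8. The slice arr[2:6] selects indices [2, 3, 4, 5] (2->18, 3->13, 4->17, 5->10), giving [18, 13, 17, 10]. So segment = [18, 13, 17, 10]. segment has length 4. The slice segment[::2] selects indices [0, 2] (0->18, 2->17), giving [18, 17].

[18, 17]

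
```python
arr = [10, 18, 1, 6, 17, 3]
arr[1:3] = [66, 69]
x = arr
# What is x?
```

arr starts as [10, 18, 1, 6, 17, 3] (length 6). The slice arr[1:3] covers indices [1, 2] with values [18, 1]. Replacing that slice with [66, 69] (same length) produces [10, 66, 69, 6, 17, 3].

[10, 66, 69, 6, 17, 3]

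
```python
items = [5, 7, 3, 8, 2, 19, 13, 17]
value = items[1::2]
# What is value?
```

items has length 8. The slice items[1::2] selects indices [1, 3, 5, 7] (1->7, 3->8, 5->19, 7->17), giving [7, 8, 19, 17].

[7, 8, 19, 17]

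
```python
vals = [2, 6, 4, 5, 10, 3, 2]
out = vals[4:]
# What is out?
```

vals has length 7. The slice vals[4:] selects indices [4, 5, 6] (4->10, 5->3, 6->2), giving [10, 3, 2].

[10, 3, 2]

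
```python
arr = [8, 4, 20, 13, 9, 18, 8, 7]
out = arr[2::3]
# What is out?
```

arr has length 8. The slice arr[2::3] selects indices [2, 5] (2->20, 5->18), giving [20, 18].

[20, 18]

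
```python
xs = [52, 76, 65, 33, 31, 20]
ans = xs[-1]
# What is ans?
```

xs has length 6. Negative index -1 maps to positive index 6 + (-1) = 5. xs[5] = 20.

20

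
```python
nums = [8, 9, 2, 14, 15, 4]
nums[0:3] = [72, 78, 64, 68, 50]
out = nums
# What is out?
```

nums starts as [8, 9, 2, 14, 15, 4] (length 6). The slice nums[0:3] covers indices [0, 1, 2] with values [8, 9, 2]. Replacing that slice with [72, 78, 64, 68, 50] (different length) produces [72, 78, 64, 68, 50, 14, 15, 4].

[72, 78, 64, 68, 50, 14, 15, 4]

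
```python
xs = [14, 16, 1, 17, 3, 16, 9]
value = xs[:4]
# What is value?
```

xs has length 7. The slice xs[:4] selects indices [0, 1, 2, 3] (0->14, 1->16, 2->1, 3->17), giving [14, 16, 1, 17].

[14, 16, 1, 17]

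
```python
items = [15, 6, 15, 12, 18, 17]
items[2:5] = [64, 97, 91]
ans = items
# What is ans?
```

items starts as [15, 6, 15, 12, 18, 17] (length 6). The slice items[2:5] covers indices [2, 3, 4] with values [15, 12, 18]. Replacing that slice with [64, 97, 91] (same length) produces [15, 6, 64, 97, 91, 17].

[15, 6, 64, 97, 91, 17]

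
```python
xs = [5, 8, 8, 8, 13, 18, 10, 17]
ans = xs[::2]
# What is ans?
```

xs has length 8. The slice xs[::2] selects indices [0, 2, 4, 6] (0->5, 2->8, 4->13, 6->10), giving [5, 8, 13, 10].

[5, 8, 13, 10]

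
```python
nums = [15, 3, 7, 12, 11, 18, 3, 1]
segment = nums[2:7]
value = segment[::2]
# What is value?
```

nums has length 8. The slice nums[2:7] selects indices [2, 3, 4, 5, 6] (2->7, 3->12, 4->11, 5->18, 6->3), giving [7, 12, 11, 18, 3]. So segment = [7, 12, 11, 18, 3]. segment has length 5. The slice segment[::2] selects indices [0, 2, 4] (0->7, 2->11, 4->3), giving [7, 11, 3].

[7, 11, 3]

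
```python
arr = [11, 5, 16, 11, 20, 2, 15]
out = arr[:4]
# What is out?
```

arr has length 7. The slice arr[:4] selects indices [0, 1, 2, 3] (0->11, 1->5, 2->16, 3->11), giving [11, 5, 16, 11].

[11, 5, 16, 11]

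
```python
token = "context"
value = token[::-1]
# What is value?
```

token has length 7. The slice token[::-1] selects indices [6, 5, 4, 3, 2, 1, 0] (6->'t', 5->'x', 4->'e', 3->'t', 2->'n', 1->'o', 0->'c'), giving 'txetnoc'.

'txetnoc'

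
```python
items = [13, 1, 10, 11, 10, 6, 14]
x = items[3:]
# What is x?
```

items has length 7. The slice items[3:] selects indices [3, 4, 5, 6] (3->11, 4->10, 5->6, 6->14), giving [11, 10, 6, 14].

[11, 10, 6, 14]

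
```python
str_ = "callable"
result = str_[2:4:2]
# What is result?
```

str_ has length 8. The slice str_[2:4:2] selects indices [2] (2->'l'), giving 'l'.

'l'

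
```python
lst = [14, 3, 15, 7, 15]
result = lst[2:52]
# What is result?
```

lst has length 5. The slice lst[2:52] selects indices [2, 3, 4] (2->15, 3->7, 4->15), giving [15, 7, 15].

[15, 7, 15]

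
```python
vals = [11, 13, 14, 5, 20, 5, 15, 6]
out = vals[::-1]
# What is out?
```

vals has length 8. The slice vals[::-1] selects indices [7, 6, 5, 4, 3, 2, 1, 0] (7->6, 6->15, 5->5, 4->20, 3->5, 2->14, 1->13, 0->11), giving [6, 15, 5, 20, 5, 14, 13, 11].

[6, 15, 5, 20, 5, 14, 13, 11]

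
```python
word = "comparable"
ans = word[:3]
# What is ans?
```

word has length 10. The slice word[:3] selects indices [0, 1, 2] (0->'c', 1->'o', 2->'m'), giving 'com'.

'com'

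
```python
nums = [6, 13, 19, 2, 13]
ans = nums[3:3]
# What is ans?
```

nums has length 5. The slice nums[3:3] resolves to an empty index range, so the result is [].

[]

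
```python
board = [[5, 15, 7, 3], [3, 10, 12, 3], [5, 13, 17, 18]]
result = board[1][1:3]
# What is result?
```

board[1] = [3, 10, 12, 3]. board[1] has length 4. The slice board[1][1:3] selects indices [1, 2] (1->10, 2->12), giving [10, 12].

[10, 12]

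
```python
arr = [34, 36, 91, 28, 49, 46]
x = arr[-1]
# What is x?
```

arr has length 6. Negative index -1 maps to positive index 6 + (-1) = 5. arr[5] = 46.

46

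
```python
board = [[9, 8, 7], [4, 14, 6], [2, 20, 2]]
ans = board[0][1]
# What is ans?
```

board[0] = [9, 8, 7]. Taking column 1 of that row yields 8.

8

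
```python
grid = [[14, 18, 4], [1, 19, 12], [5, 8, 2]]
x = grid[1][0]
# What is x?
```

grid[1] = [1, 19, 12]. Taking column 0 of that row yields 1.

1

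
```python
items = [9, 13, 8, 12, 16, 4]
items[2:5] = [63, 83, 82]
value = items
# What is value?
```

items starts as [9, 13, 8, 12, 16, 4] (length 6). The slice items[2:5] covers indices [2, 3, 4] with values [8, 12, 16]. Replacing that slice with [63, 83, 82] (same length) produces [9, 13, 63, 83, 82, 4].

[9, 13, 63, 83, 82, 4]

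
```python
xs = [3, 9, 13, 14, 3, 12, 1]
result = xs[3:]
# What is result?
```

xs has length 7. The slice xs[3:] selects indices [3, 4, 5, 6] (3->14, 4->3, 5->12, 6->1), giving [14, 3, 12, 1].

[14, 3, 12, 1]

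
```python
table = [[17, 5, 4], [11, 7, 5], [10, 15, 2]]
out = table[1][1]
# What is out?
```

table[1] = [11, 7, 5]. Taking column 1 of that row yields 7.

7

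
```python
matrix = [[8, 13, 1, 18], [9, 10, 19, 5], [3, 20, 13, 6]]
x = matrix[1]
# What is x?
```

matrix has 3 rows. Row 1 is [9, 10, 19, 5].

[9, 10, 19, 5]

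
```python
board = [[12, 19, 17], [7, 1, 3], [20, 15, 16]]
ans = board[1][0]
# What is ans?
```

board[1] = [7, 1, 3]. Taking column 0 of that row yields 7.

7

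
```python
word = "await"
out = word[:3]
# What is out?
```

word has length 5. The slice word[:3] selects indices [0, 1, 2] (0->'a', 1->'w', 2->'a'), giving 'awa'.

'awa'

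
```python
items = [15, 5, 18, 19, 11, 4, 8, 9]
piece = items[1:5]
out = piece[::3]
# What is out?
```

items has length 8. The slice items[1:5] selects indices [1, 2, 3, 4] (1->5, 2->18, 3->19, 4->11), giving [5, 18, 19, 11]. So piece = [5, 18, 19, 11]. piece has length 4. The slice piece[::3] selects indices [0, 3] (0->5, 3->11), giving [5, 11].

[5, 11]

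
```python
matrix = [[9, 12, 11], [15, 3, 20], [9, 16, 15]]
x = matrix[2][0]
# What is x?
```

matrix[2] = [9, 16, 15]. Taking column 0 of that row yields 9.

9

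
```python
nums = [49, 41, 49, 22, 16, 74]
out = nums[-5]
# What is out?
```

nums has length 6. Negative index -5 maps to positive index 6 + (-5) = 1. nums[1] = 41.

41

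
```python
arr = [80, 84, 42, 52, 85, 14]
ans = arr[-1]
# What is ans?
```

arr has length 6. Negative index -1 maps to positive index 6 + (-1) = 5. arr[5] = 14.

14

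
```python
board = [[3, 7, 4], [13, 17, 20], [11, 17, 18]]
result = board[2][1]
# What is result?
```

board[2] = [11, 17, 18]. Taking column 1 of that row yields 17.

17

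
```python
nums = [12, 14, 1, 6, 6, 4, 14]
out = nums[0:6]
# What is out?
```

nums has length 7. The slice nums[0:6] selects indices [0, 1, 2, 3, 4, 5] (0->12, 1->14, 2->1, 3->6, 4->6, 5->4), giving [12, 14, 1, 6, 6, 4].

[12, 14, 1, 6, 6, 4]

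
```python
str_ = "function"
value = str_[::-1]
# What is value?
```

str_ has length 8. The slice str_[::-1] selects indices [7, 6, 5, 4, 3, 2, 1, 0] (7->'n', 6->'o', 5->'i', 4->'t', 3->'c', 2->'n', 1->'u', 0->'f'), giving 'noitcnuf'.

'noitcnuf'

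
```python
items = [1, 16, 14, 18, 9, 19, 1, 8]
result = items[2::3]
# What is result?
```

items has length 8. The slice items[2::3] selects indices [2, 5] (2->14, 5->19), giving [14, 19].

[14, 19]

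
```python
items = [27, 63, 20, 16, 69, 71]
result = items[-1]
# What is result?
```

items has length 6. Negative index -1 maps to positive index 6 + (-1) = 5. items[5] = 71.

71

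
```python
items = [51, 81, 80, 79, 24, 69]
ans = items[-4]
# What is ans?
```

items has length 6. Negative index -4 maps to positive index 6 + (-4) = 2. items[2] = 80.

80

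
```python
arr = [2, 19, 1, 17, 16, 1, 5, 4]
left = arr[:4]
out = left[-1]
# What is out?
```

arr has length 8. The slice arr[:4] selects indices [0, 1, 2, 3] (0->2, 1->19, 2->1, 3->17), giving [2, 19, 1, 17]. So left = [2, 19, 1, 17]. Then left[-1] = 17.

17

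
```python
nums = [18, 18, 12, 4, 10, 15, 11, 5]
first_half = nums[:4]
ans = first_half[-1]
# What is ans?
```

nums has length 8. The slice nums[:4] selects indices [0, 1, 2, 3] (0->18, 1->18, 2->12, 3->4), giving [18, 18, 12, 4]. So first_half = [18, 18, 12, 4]. Then first_half[-1] = 4.

4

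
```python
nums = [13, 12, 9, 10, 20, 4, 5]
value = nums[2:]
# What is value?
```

nums has length 7. The slice nums[2:] selects indices [2, 3, 4, 5, 6] (2->9, 3->10, 4->20, 5->4, 6->5), giving [9, 10, 20, 4, 5].

[9, 10, 20, 4, 5]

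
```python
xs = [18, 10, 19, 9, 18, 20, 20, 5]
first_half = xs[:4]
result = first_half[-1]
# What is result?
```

xs has length 8. The slice xs[:4] selects indices [0, 1, 2, 3] (0->18, 1->10, 2->19, 3->9), giving [18, 10, 19, 9]. So first_half = [18, 10, 19, 9]. Then first_half[-1] = 9.

9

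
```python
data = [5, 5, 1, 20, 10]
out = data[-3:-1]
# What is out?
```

data has length 5. The slice data[-3:-1] selects indices [2, 3] (2->1, 3->20), giving [1, 20].

[1, 20]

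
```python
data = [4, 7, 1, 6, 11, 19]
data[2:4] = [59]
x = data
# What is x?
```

data starts as [4, 7, 1, 6, 11, 19] (length 6). The slice data[2:4] covers indices [2, 3] with values [1, 6]. Replacing that slice with [59] (different length) produces [4, 7, 59, 11, 19].

[4, 7, 59, 11, 19]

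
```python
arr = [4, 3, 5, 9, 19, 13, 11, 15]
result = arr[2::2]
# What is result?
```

arr has length 8. The slice arr[2::2] selects indices [2, 4, 6] (2->5, 4->19, 6->11), giving [5, 19, 11].

[5, 19, 11]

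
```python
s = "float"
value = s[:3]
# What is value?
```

s has length 5. The slice s[:3] selects indices [0, 1, 2] (0->'f', 1->'l', 2->'o'), giving 'flo'.

'flo'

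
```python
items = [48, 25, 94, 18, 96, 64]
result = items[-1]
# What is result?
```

items has length 6. Negative index -1 maps to positive index 6 + (-1) = 5. items[5] = 64.

64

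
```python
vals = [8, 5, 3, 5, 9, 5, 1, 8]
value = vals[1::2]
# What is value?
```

vals has length 8. The slice vals[1::2] selects indices [1, 3, 5, 7] (1->5, 3->5, 5->5, 7->8), giving [5, 5, 5, 8].

[5, 5, 5, 8]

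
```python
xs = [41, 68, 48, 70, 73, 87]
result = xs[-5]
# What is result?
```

xs has length 6. Negative index -5 maps to positive index 6 + (-5) = 1. xs[1] = 68.

68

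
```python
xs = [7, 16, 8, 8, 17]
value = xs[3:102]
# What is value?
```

xs has length 5. The slice xs[3:102] selects indices [3, 4] (3->8, 4->17), giving [8, 17].

[8, 17]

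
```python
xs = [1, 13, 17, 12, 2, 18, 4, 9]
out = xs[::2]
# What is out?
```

xs has length 8. The slice xs[::2] selects indices [0, 2, 4, 6] (0->1, 2->17, 4->2, 6->4), giving [1, 17, 2, 4].

[1, 17, 2, 4]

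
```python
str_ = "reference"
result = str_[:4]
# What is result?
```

str_ has length 9. The slice str_[:4] selects indices [0, 1, 2, 3] (0->'r', 1->'e', 2->'f', 3->'e'), giving 'refe'.

'refe'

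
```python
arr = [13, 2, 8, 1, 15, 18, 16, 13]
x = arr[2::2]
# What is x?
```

arr has length 8. The slice arr[2::2] selects indices [2, 4, 6] (2->8, 4->15, 6->16), giving [8, 15, 16].

[8, 15, 16]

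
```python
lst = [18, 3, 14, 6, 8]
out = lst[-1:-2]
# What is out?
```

lst has length 5. The slice lst[-1:-2] resolves to an empty index range, so the result is [].

[]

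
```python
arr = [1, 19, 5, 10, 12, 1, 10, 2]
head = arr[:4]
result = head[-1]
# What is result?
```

arr has length 8. The slice arr[:4] selects indices [0, 1, 2, 3] (0->1, 1->19, 2->5, 3->10), giving [1, 19, 5, 10]. So head = [1, 19, 5, 10]. Then head[-1] = 10.

10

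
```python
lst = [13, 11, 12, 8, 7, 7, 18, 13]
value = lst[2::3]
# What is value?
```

lst has length 8. The slice lst[2::3] selects indices [2, 5] (2->12, 5->7), giving [12, 7].

[12, 7]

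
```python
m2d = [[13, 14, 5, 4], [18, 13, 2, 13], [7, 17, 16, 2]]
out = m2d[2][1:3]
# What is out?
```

m2d[2] = [7, 17, 16, 2]. m2d[2] has length 4. The slice m2d[2][1:3] selects indices [1, 2] (1->17, 2->16), giving [17, 16].

[17, 16]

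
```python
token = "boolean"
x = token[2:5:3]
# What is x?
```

token has length 7. The slice token[2:5:3] selects indices [2] (2->'o'), giving 'o'.

'o'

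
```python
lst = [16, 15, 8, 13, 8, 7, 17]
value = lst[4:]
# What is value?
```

lst has length 7. The slice lst[4:] selects indices [4, 5, 6] (4->8, 5->7, 6->17), giving [8, 7, 17].

[8, 7, 17]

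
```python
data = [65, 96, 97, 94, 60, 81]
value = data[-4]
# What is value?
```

data has length 6. Negative index -4 maps to positive index 6 + (-4) = 2. data[2] = 97.

97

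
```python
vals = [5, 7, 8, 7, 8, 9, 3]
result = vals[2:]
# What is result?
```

vals has length 7. The slice vals[2:] selects indices [2, 3, 4, 5, 6] (2->8, 3->7, 4->8, 5->9, 6->3), giving [8, 7, 8, 9, 3].

[8, 7, 8, 9, 3]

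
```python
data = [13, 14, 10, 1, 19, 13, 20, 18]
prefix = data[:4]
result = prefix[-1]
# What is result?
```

data has length 8. The slice data[:4] selects indices [0, 1, 2, 3] (0->13, 1->14, 2->10, 3->1), giving [13, 14, 10, 1]. So prefix = [13, 14, 10, 1]. Then prefix[-1] = 1.

1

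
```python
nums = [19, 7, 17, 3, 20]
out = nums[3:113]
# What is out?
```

nums has length 5. The slice nums[3:113] selects indices [3, 4] (3->3, 4->20), giving [3, 20].

[3, 20]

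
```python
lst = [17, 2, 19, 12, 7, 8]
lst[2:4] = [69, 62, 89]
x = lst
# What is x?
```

lst starts as [17, 2, 19, 12, 7, 8] (length 6). The slice lst[2:4] covers indices [2, 3] with values [19, 12]. Replacing that slice with [69, 62, 89] (different length) produces [17, 2, 69, 62, 89, 7, 8].

[17, 2, 69, 62, 89, 7, 8]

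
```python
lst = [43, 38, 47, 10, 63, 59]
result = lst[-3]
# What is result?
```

lst has length 6. Negative index -3 maps to positive index 6 + (-3) = 3. lst[3] = 10.

10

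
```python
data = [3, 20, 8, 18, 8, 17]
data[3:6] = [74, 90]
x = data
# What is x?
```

data starts as [3, 20, 8, 18, 8, 17] (length 6). The slice data[3:6] covers indices [3, 4, 5] with values [18, 8, 17]. Replacing that slice with [74, 90] (different length) produces [3, 20, 8, 74, 90].

[3, 20, 8, 74, 90]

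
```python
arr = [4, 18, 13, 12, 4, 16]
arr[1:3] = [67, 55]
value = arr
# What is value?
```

arr starts as [4, 18, 13, 12, 4, 16] (length 6). The slice arr[1:3] covers indices [1, 2] with values [18, 13]. Replacing that slice with [67, 55] (same length) produces [4, 67, 55, 12, 4, 16].

[4, 67, 55, 12, 4, 16]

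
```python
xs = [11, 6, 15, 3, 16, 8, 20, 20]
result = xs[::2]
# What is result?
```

xs has length 8. The slice xs[::2] selects indices [0, 2, 4, 6] (0->11, 2->15, 4->16, 6->20), giving [11, 15, 16, 20].

[11, 15, 16, 20]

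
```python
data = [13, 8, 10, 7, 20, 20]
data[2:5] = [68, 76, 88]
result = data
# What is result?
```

data starts as [13, 8, 10, 7, 20, 20] (length 6). The slice data[2:5] covers indices [2, 3, 4] with values [10, 7, 20]. Replacing that slice with [68, 76, 88] (same length) produces [13, 8, 68, 76, 88, 20].

[13, 8, 68, 76, 88, 20]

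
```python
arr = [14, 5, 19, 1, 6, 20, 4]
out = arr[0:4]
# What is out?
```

arr has length 7. The slice arr[0:4] selects indices [0, 1, 2, 3] (0->14, 1->5, 2->19, 3->1), giving [14, 5, 19, 1].

[14, 5, 19, 1]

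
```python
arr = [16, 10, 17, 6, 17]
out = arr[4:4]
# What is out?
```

arr has length 5. The slice arr[4:4] resolves to an empty index range, so the result is [].

[]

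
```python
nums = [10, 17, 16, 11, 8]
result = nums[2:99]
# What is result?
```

nums has length 5. The slice nums[2:99] selects indices [2, 3, 4] (2->16, 3->11, 4->8), giving [16, 11, 8].

[16, 11, 8]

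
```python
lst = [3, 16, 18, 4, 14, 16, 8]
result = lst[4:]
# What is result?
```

lst has length 7. The slice lst[4:] selects indices [4, 5, 6] (4->14, 5->16, 6->8), giving [14, 16, 8].

[14, 16, 8]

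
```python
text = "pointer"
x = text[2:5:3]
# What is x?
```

text has length 7. The slice text[2:5:3] selects indices [2] (2->'i'), giving 'i'.

'i'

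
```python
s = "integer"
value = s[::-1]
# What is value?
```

s has length 7. The slice s[::-1] selects indices [6, 5, 4, 3, 2, 1, 0] (6->'r', 5->'e', 4->'g', 3->'e', 2->'t', 1->'n', 0->'i'), giving 'regetni'.

'regetni'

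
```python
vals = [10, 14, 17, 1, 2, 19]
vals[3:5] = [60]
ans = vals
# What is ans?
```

vals starts as [10, 14, 17, 1, 2, 19] (length 6). The slice vals[3:5] covers indices [3, 4] with values [1, 2]. Replacing that slice with [60] (different length) produces [10, 14, 17, 60, 19].

[10, 14, 17, 60, 19]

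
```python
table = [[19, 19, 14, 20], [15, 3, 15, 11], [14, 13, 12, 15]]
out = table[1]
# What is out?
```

table has 3 rows. Row 1 is [15, 3, 15, 11].

[15, 3, 15, 11]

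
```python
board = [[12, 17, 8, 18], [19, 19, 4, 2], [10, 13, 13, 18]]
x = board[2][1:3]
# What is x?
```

board[2] = [10, 13, 13, 18]. board[2] has length 4. The slice board[2][1:3] selects indices [1, 2] (1->13, 2->13), giving [13, 13].

[13, 13]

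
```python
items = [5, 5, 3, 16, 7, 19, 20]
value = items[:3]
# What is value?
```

items has length 7. The slice items[:3] selects indices [0, 1, 2] (0->5, 1->5, 2->3), giving [5, 5, 3].

[5, 5, 3]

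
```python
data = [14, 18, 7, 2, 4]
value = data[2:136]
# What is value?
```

data has length 5. The slice data[2:136] selects indices [2, 3, 4] (2->7, 3->2, 4->4), giving [7, 2, 4].

[7, 2, 4]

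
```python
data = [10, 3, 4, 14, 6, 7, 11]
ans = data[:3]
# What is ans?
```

data has length 7. The slice data[:3] selects indices [0, 1, 2] (0->10, 1->3, 2->4), giving [10, 3, 4].

[10, 3, 4]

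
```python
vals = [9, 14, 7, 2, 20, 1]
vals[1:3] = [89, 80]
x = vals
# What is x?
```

vals starts as [9, 14, 7, 2, 20, 1] (length 6). The slice vals[1:3] covers indices [1, 2] with values [14, 7]. Replacing that slice with [89, 80] (same length) produces [9, 89, 80, 2, 20, 1].

[9, 89, 80, 2, 20, 1]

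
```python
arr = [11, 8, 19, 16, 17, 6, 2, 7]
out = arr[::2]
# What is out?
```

arr has length 8. The slice arr[::2] selects indices [0, 2, 4, 6] (0->11, 2->19, 4->17, 6->2), giving [11, 19, 17, 2].

[11, 19, 17, 2]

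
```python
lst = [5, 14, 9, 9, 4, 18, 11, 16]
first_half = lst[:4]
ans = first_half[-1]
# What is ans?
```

lst has length 8. The slice lst[:4] selects indices [0, 1, 2, 3] (0->5, 1->14, 2->9, 3->9), giving [5, 14, 9, 9]. So first_half = [5, 14, 9, 9]. Then first_half[-1] = 9.

9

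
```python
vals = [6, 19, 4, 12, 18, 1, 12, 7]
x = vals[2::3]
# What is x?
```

vals has length 8. The slice vals[2::3] selects indices [2, 5] (2->4, 5->1), giving [4, 1].

[4, 1]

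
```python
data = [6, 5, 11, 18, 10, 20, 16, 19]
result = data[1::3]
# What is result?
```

data has length 8. The slice data[1::3] selects indices [1, 4, 7] (1->5, 4->10, 7->19), giving [5, 10, 19].

[5, 10, 19]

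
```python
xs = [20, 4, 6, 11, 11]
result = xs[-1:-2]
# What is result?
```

xs has length 5. The slice xs[-1:-2] resolves to an empty index range, so the result is [].

[]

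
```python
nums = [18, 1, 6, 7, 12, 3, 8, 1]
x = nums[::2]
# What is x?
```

nums has length 8. The slice nums[::2] selects indices [0, 2, 4, 6] (0->18, 2->6, 4->12, 6->8), giving [18, 6, 12, 8].

[18, 6, 12, 8]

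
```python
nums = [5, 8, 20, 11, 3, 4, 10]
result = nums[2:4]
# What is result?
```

nums has length 7. The slice nums[2:4] selects indices [2, 3] (2->20, 3->11), giving [20, 11].

[20, 11]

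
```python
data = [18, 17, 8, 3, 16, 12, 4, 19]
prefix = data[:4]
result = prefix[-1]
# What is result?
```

data has length 8. The slice data[:4] selects indices [0, 1, 2, 3] (0->18, 1->17, 2->8, 3->3), giving [18, 17, 8, 3]. So prefix = [18, 17, 8, 3]. Then prefix[-1] = 3.

3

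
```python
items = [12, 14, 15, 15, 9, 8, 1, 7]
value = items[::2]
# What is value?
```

items has length 8. The slice items[::2] selects indices [0, 2, 4, 6] (0->12, 2->15, 4->9, 6->1), giving [12, 15, 9, 1].

[12, 15, 9, 1]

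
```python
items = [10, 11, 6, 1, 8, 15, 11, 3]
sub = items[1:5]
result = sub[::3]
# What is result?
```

items has length 8. The slice items[1:5] selects indices [1, 2, 3, 4] (1->11, 2->6, 3->1, 4->8), giving [11, 6, 1, 8]. So sub = [11, 6, 1, 8]. sub has length 4. The slice sub[::3] selects indices [0, 3] (0->11, 3->8), giving [11, 8].

[11, 8]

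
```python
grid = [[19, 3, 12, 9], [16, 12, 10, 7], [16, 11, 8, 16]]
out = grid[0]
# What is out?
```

grid has 3 rows. Row 0 is [19, 3, 12, 9].

[19, 3, 12, 9]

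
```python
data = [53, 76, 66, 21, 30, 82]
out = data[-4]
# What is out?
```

data has length 6. Negative index -4 maps to positive index 6 + (-4) = 2. data[2] = 66.

66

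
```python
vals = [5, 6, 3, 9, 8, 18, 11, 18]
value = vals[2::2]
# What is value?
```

vals has length 8. The slice vals[2::2] selects indices [2, 4, 6] (2->3, 4->8, 6->11), giving [3, 8, 11].

[3, 8, 11]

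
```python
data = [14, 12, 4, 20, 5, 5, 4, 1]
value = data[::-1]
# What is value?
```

data has length 8. The slice data[::-1] selects indices [7, 6, 5, 4, 3, 2, 1, 0] (7->1, 6->4, 5->5, 4->5, 3->20, 2->4, 1->12, 0->14), giving [1, 4, 5, 5, 20, 4, 12, 14].

[1, 4, 5, 5, 20, 4, 12, 14]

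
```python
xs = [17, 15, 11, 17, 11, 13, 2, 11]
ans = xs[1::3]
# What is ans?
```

xs has length 8. The slice xs[1::3] selects indices [1, 4, 7] (1->15, 4->11, 7->11), giving [15, 11, 11].

[15, 11, 11]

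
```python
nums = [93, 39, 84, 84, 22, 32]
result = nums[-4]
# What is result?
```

nums has length 6. Negative index -4 maps to positive index 6 + (-4) = 2. nums[2] = 84.

84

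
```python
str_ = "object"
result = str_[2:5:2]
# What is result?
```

str_ has length 6. The slice str_[2:5:2] selects indices [2, 4] (2->'j', 4->'c'), giving 'jc'.

'jc'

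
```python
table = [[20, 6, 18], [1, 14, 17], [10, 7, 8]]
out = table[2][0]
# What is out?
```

table[2] = [10, 7, 8]. Taking column 0 of that row yields 10.

10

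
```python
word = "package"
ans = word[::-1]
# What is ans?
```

word has length 7. The slice word[::-1] selects indices [6, 5, 4, 3, 2, 1, 0] (6->'e', 5->'g', 4->'a', 3->'k', 2->'c', 1->'a', 0->'p'), giving 'egakcap'.

'egakcap'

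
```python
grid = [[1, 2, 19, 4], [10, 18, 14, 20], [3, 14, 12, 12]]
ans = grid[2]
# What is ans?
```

grid has 3 rows. Row 2 is [3, 14, 12, 12].

[3, 14, 12, 12]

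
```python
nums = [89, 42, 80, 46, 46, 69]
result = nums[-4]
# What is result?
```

nums has length 6. Negative index -4 maps to positive index 6 + (-4) = 2. nums[2] = 80.

80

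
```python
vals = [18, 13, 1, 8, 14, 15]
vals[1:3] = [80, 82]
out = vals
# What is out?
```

vals starts as [18, 13, 1, 8, 14, 15] (length 6). The slice vals[1:3] covers indices [1, 2] with values [13, 1]. Replacing that slice with [80, 82] (same length) produces [18, 80, 82, 8, 14, 15].

[18, 80, 82, 8, 14, 15]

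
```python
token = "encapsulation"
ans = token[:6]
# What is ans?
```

token has length 13. The slice token[:6] selects indices [0, 1, 2, 3, 4, 5] (0->'e', 1->'n', 2->'c', 3->'a', 4->'p', 5->'s'), giving 'encaps'.

'encaps'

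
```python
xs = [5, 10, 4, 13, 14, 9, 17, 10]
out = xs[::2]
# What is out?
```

xs has length 8. The slice xs[::2] selects indices [0, 2, 4, 6] (0->5, 2->4, 4->14, 6->17), giving [5, 4, 14, 17].

[5, 4, 14, 17]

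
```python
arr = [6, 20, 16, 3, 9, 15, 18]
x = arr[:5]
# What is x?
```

arr has length 7. The slice arr[:5] selects indices [0, 1, 2, 3, 4] (0->6, 1->20, 2->16, 3->3, 4->9), giving [6, 20, 16, 3, 9].

[6, 20, 16, 3, 9]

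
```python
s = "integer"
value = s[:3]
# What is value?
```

s has length 7. The slice s[:3] selects indices [0, 1, 2] (0->'i', 1->'n', 2->'t'), giving 'int'.

'int'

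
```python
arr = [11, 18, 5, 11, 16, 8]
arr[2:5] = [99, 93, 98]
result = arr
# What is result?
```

arr starts as [11, 18, 5, 11, 16, 8] (length 6). The slice arr[2:5] covers indices [2, 3, 4] with values [5, 11, 16]. Replacing that slice with [99, 93, 98] (same length) produces [11, 18, 99, 93, 98, 8].

[11, 18, 99, 93, 98, 8]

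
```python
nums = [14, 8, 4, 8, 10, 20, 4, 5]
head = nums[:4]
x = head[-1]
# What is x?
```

nums has length 8. The slice nums[:4] selects indices [0, 1, 2, 3] (0->14, 1->8, 2->4, 3->8), giving [14, 8, 4, 8]. So head = [14, 8, 4, 8]. Then head[-1] = 8.

8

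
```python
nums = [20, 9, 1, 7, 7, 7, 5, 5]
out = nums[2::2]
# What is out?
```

nums has length 8. The slice nums[2::2] selects indices [2, 4, 6] (2->1, 4->7, 6->5), giving [1, 7, 5].

[1, 7, 5]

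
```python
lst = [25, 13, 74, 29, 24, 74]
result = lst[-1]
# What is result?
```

lst has length 6. Negative index -1 maps to positive index 6 + (-1) = 5. lst[5] = 74.

74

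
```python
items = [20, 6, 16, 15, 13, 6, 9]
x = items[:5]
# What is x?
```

items has length 7. The slice items[:5] selects indices [0, 1, 2, 3, 4] (0->20, 1->6, 2->16, 3->15, 4->13), giving [20, 6, 16, 15, 13].

[20, 6, 16, 15, 13]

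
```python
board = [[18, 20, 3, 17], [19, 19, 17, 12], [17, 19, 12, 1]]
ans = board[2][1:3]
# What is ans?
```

board[2] = [17, 19, 12, 1]. board[2] has length 4. The slice board[2][1:3] selects indices [1, 2] (1->19, 2->12), giving [19, 12].

[19, 12]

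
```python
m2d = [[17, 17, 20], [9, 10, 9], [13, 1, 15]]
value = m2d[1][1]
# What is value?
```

m2d[1] = [9, 10, 9]. Taking column 1 of that row yields 10.

10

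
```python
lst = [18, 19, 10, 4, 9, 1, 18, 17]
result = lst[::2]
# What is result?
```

lst has length 8. The slice lst[::2] selects indices [0, 2, 4, 6] (0->18, 2->10, 4->9, 6->18), giving [18, 10, 9, 18].

[18, 10, 9, 18]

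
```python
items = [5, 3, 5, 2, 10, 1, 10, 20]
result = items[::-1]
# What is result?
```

items has length 8. The slice items[::-1] selects indices [7, 6, 5, 4, 3, 2, 1, 0] (7->20, 6->10, 5->1, 4->10, 3->2, 2->5, 1->3, 0->5), giving [20, 10, 1, 10, 2, 5, 3, 5].

[20, 10, 1, 10, 2, 5, 3, 5]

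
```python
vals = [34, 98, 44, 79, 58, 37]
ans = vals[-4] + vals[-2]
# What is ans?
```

vals has length 6. Negative index -4 maps to positive index 6 + (-4) = 2. vals[2] = 44.
vals has length 6. Negative index -2 maps to positive index 6 + (-2) = 4. vals[4] = 58.
Sum: 44 + 58 = 102.

102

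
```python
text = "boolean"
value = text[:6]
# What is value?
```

text has length 7. The slice text[:6] selects indices [0, 1, 2, 3, 4, 5] (0->'b', 1->'o', 2->'o', 3->'l', 4->'e', 5->'a'), giving 'boolea'.

'boolea'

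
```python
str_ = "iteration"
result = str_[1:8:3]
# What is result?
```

str_ has length 9. The slice str_[1:8:3] selects indices [1, 4, 7] (1->'t', 4->'a', 7->'o'), giving 'tao'.

'tao'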